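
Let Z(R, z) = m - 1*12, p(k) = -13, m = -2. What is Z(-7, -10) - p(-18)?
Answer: -1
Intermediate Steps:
Z(R, z) = -14 (Z(R, z) = -2 - 1*12 = -2 - 12 = -14)
Z(-7, -10) - p(-18) = -14 - 1*(-13) = -14 + 13 = -1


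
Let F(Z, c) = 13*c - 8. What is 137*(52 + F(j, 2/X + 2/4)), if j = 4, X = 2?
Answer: 17399/2 ≈ 8699.5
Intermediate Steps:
F(Z, c) = -8 + 13*c
137*(52 + F(j, 2/X + 2/4)) = 137*(52 + (-8 + 13*(2/2 + 2/4))) = 137*(52 + (-8 + 13*(2*(½) + 2*(¼)))) = 137*(52 + (-8 + 13*(1 + ½))) = 137*(52 + (-8 + 13*(3/2))) = 137*(52 + (-8 + 39/2)) = 137*(52 + 23/2) = 137*(127/2) = 17399/2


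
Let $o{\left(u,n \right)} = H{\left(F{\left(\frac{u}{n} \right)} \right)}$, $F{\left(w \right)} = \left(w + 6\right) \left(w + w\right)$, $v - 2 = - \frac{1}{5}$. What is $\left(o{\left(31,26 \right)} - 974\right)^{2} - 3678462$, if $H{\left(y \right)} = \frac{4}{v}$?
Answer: $- \frac{221462906}{81} \approx -2.7341 \cdot 10^{6}$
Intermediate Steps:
$v = \frac{9}{5}$ ($v = 2 - \frac{1}{5} = \frac{9}{5} \approx 1.8$)
$F{\left(w \right)} = 2 w \left(6 + w\right)$ ($F{\left(w \right)} = \left(6 + w\right) 2 w = 2 w \left(6 + w\right)$)
$H{\left(y \right)} = \frac{20}{9}$ ($H{\left(y \right)} = \frac{4}{\frac{9}{5}} = 4 \cdot \frac{5}{9} = \frac{20}{9}$)
$o{\left(u,n \right)} = \frac{20}{9}$
$\left(o{\left(31,26 \right)} - 974\right)^{2} - 3678462 = \left(\frac{20}{9} - 974\right)^{2} - 3678462 = \left(- \frac{8746}{9}\right)^{2} - 3678462 = \frac{76492516}{81} - 3678462 = - \frac{221462906}{81}$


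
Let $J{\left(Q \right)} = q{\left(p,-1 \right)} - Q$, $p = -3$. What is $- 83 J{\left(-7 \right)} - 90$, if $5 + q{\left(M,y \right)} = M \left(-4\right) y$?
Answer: $740$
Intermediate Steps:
$q{\left(M,y \right)} = -5 - 4 M y$ ($q{\left(M,y \right)} = -5 + M \left(-4\right) y = -5 + - 4 M y = -5 - 4 M y$)
$J{\left(Q \right)} = -17 - Q$ ($J{\left(Q \right)} = \left(-5 - \left(-12\right) \left(-1\right)\right) - Q = \left(-5 - 12\right) - Q = -17 - Q$)
$- 83 J{\left(-7 \right)} - 90 = - 83 \left(-17 - -7\right) - 90 = - 83 \left(-17 + 7\right) - 90 = \left(-83\right) \left(-10\right) - 90 = 830 - 90 = 740$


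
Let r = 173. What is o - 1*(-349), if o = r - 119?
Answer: 403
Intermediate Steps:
o = 54 (o = 173 - 119 = 54)
o - 1*(-349) = 54 - 1*(-349) = 54 + 349 = 403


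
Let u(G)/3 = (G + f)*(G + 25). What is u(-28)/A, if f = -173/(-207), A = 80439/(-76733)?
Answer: -431469659/1850097 ≈ -233.21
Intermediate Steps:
A = -80439/76733 (A = 80439*(-1/76733) = -80439/76733 ≈ -1.0483)
f = 173/207 (f = -173*(-1/207) = 173/207 ≈ 0.83575)
u(G) = 3*(25 + G)*(173/207 + G) (u(G) = 3*((G + 173/207)*(G + 25)) = 3*((173/207 + G)*(25 + G)) = 3*((25 + G)*(173/207 + G)) = 3*(25 + G)*(173/207 + G))
u(-28)/A = (4325/69 + 3*(-28)**2 + (5348/69)*(-28))/(-80439/76733) = (4325/69 + 3*784 - 149744/69)*(-76733/80439) = (4325/69 + 2352 - 149744/69)*(-76733/80439) = (5623/23)*(-76733/80439) = -431469659/1850097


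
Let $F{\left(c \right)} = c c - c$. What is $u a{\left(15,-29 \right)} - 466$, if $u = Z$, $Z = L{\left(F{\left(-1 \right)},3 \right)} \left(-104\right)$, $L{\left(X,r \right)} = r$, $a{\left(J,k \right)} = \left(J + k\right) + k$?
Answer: $12950$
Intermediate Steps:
$F{\left(c \right)} = c^{2} - c$
$a{\left(J,k \right)} = J + 2 k$
$Z = -312$ ($Z = 3 \left(-104\right) = -312$)
$u = -312$
$u a{\left(15,-29 \right)} - 466 = - 312 \left(15 + 2 \left(-29\right)\right) - 466 = - 312 \left(15 - 58\right) - 466 = \left(-312\right) \left(-43\right) - 466 = 13416 - 466 = 12950$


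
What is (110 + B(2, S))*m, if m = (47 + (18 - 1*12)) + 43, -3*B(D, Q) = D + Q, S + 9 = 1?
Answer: 10752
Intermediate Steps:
S = -8 (S = -9 + 1 = -8)
B(D, Q) = -D/3 - Q/3 (B(D, Q) = -(D + Q)/3 = -D/3 - Q/3)
m = 96 (m = (47 + (18 - 12)) + 43 = (47 + 6) + 43 = 53 + 43 = 96)
(110 + B(2, S))*m = (110 + (-⅓*2 - ⅓*(-8)))*96 = (110 + (-⅔ + 8/3))*96 = (110 + 2)*96 = 112*96 = 10752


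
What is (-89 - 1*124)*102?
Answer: -21726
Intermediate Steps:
(-89 - 1*124)*102 = (-89 - 124)*102 = -213*102 = -21726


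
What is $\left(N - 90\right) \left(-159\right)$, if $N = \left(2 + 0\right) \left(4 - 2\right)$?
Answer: $13674$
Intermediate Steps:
$N = 4$ ($N = 2 \cdot 2 = 4$)
$\left(N - 90\right) \left(-159\right) = \left(4 - 90\right) \left(-159\right) = \left(-86\right) \left(-159\right) = 13674$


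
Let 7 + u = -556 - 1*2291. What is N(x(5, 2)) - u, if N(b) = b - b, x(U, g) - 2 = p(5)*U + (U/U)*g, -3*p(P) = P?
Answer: 2854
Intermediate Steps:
p(P) = -P/3
x(U, g) = 2 + g - 5*U/3 (x(U, g) = 2 + ((-⅓*5)*U + (U/U)*g) = 2 + (-5*U/3 + 1*g) = 2 + (-5*U/3 + g) = 2 + (g - 5*U/3) = 2 + g - 5*U/3)
u = -2854 (u = -7 + (-556 - 1*2291) = -7 + (-556 - 2291) = -7 - 2847 = -2854)
N(b) = 0
N(x(5, 2)) - u = 0 - 1*(-2854) = 0 + 2854 = 2854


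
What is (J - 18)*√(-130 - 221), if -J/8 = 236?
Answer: -5718*I*√39 ≈ -35709.0*I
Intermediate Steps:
J = -1888 (J = -8*236 = -1888)
(J - 18)*√(-130 - 221) = (-1888 - 18)*√(-130 - 221) = -5718*I*√39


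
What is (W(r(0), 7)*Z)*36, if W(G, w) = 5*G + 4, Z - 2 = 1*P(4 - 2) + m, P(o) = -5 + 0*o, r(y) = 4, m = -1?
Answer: -3456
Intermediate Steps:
P(o) = -5 (P(o) = -5 + 0 = -5)
Z = -4 (Z = 2 + (1*(-5) - 1) = 2 + (-5 - 1) = 2 - 6 = -4)
W(G, w) = 4 + 5*G
(W(r(0), 7)*Z)*36 = ((4 + 5*4)*(-4))*36 = ((4 + 20)*(-4))*36 = (24*(-4))*36 = -96*36 = -3456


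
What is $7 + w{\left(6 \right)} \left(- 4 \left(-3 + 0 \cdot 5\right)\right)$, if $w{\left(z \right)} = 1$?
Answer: $19$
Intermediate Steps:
$7 + w{\left(6 \right)} \left(- 4 \left(-3 + 0 \cdot 5\right)\right) = 7 + 1 \left(- 4 \left(-3 + 0 \cdot 5\right)\right) = 7 + 1 \left(- 4 \left(-3 + 0\right)\right) = 7 + 1 \left(\left(-4\right) \left(-3\right)\right) = 7 + 1 \cdot 12 = 7 + 12 = 19$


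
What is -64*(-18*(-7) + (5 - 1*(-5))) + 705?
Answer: -7999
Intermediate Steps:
-64*(-18*(-7) + (5 - 1*(-5))) + 705 = -64*(126 + (5 + 5)) + 705 = -64*(126 + 10) + 705 = -64*136 + 705 = -8704 + 705 = -7999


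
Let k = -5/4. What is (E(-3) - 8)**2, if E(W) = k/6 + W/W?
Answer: 29929/576 ≈ 51.960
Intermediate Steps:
k = -5/4 (k = -5*1/4 = -5/4 ≈ -1.2500)
E(W) = 19/24 (E(W) = -5/4/6 + W/W = -5/4*1/6 + 1 = -5/24 + 1 = 19/24)
(E(-3) - 8)**2 = (19/24 - 8)**2 = (-173/24)**2 = 29929/576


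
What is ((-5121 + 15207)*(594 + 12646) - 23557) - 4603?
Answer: 133510480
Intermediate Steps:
((-5121 + 15207)*(594 + 12646) - 23557) - 4603 = (10086*13240 - 23557) - 4603 = (133538640 - 23557) - 4603 = 133515083 - 4603 = 133510480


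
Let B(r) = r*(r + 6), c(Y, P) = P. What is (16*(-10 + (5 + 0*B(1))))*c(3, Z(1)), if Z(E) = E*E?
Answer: -80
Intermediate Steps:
Z(E) = E**2
B(r) = r*(6 + r)
(16*(-10 + (5 + 0*B(1))))*c(3, Z(1)) = (16*(-10 + (5 + 0*(1*(6 + 1)))))*1**2 = (16*(-10 + (5 + 0*(1*7))))*1 = (16*(-10 + (5 + 0*7)))*1 = (16*(-10 + (5 + 0)))*1 = (16*(-10 + 5))*1 = (16*(-5))*1 = -80*1 = -80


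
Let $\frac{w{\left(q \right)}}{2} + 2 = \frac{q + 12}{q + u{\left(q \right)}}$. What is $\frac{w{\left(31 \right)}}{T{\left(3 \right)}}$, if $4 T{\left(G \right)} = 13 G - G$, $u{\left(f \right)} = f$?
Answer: $- \frac{9}{31} \approx -0.29032$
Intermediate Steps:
$w{\left(q \right)} = -4 + \frac{12 + q}{q}$ ($w{\left(q \right)} = -4 + 2 \frac{q + 12}{q + q} = -4 + 2 \frac{12 + q}{2 q} = -4 + \frac{12 + q}{q}$)
$T{\left(G \right)} = 3 G$ ($T{\left(G \right)} = \frac{13 G - G}{4} = \frac{12 G}{4} = 3 G$)
$\frac{w{\left(31 \right)}}{T{\left(3 \right)}} = \frac{-3 + \frac{12}{31}}{3 \cdot 3} = \frac{-3 + 12 \cdot \frac{1}{31}}{9} = \left(-3 + \frac{12}{31}\right) \frac{1}{9} = \left(- \frac{81}{31}\right) \frac{1}{9} = - \frac{9}{31}$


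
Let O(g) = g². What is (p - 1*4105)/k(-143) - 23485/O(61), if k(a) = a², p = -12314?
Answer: -682648/95953 ≈ -7.1144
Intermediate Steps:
(p - 1*4105)/k(-143) - 23485/O(61) = (-12314 - 1*4105)/((-143)²) - 23485/(61²) = (-12314 - 4105)/20449 - 23485/3721 = -16419*1/20449 - 23485*1/3721 = -1263/1573 - 385/61 = -682648/95953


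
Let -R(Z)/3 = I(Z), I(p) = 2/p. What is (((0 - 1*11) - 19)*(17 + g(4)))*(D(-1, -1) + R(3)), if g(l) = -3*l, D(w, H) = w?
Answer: 450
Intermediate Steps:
R(Z) = -6/Z
(((0 - 1*11) - 19)*(17 + g(4)))*(D(-1, -1) + R(3)) = (((0 - 1*11) - 19)*(17 - 3*4))*(-1 - 6/3) = (((0 - 11) - 19)*(17 - 12))*(-1 - 6*1/3) = ((-11 - 19)*5)*(-1 - 2) = -30*5*(-3) = -150*(-3) = 450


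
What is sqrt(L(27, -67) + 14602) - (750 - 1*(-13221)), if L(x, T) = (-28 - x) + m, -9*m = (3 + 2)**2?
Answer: -13971 + sqrt(130898)/3 ≈ -13850.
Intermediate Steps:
m = -25/9 (m = -(3 + 2)**2/9 = -1/9*5**2 = -1/9*25 = -25/9 ≈ -2.7778)
L(x, T) = -277/9 - x (L(x, T) = (-28 - x) - 25/9 = -277/9 - x)
sqrt(L(27, -67) + 14602) - (750 - 1*(-13221)) = sqrt((-277/9 - 1*27) + 14602) - (750 - 1*(-13221)) = sqrt((-277/9 - 27) + 14602) - (750 + 13221) = sqrt(-520/9 + 14602) - 1*13971 = sqrt(130898/9) - 13971 = sqrt(130898)/3 - 13971 = -13971 + sqrt(130898)/3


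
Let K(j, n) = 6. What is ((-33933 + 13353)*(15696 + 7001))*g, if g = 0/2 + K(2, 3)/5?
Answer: -560525112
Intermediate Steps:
g = 6/5 (g = 0/2 + 6/5 = 0*(½) + 6*(⅕) = 0 + 6/5 = 6/5 ≈ 1.2000)
((-33933 + 13353)*(15696 + 7001))*g = ((-33933 + 13353)*(15696 + 7001))*(6/5) = -20580*22697*(6/5) = -467104260*6/5 = -560525112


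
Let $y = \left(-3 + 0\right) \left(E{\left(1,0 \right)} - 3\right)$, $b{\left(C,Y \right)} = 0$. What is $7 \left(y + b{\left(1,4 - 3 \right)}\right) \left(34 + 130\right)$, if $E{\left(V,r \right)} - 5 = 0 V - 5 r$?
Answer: $-6888$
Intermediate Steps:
$E{\left(V,r \right)} = 5 - 5 r$ ($E{\left(V,r \right)} = 5 + \left(0 V - 5 r\right) = 5 + \left(0 - 5 r\right) = 5 - 5 r$)
$y = -6$ ($y = \left(-3 + 0\right) \left(\left(5 - 0\right) - 3\right) = - 3 \left(\left(5 + 0\right) - 3\right) = - 3 \left(5 - 3\right) = \left(-3\right) 2 = -6$)
$7 \left(y + b{\left(1,4 - 3 \right)}\right) \left(34 + 130\right) = 7 \left(-6 + 0\right) \left(34 + 130\right) = 7 \left(-6\right) 164 = \left(-42\right) 164 = -6888$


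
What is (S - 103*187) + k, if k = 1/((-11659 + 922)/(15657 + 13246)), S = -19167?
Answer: -412630339/10737 ≈ -38431.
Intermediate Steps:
k = -28903/10737 (k = 1/(-10737/28903) = -28903/10737 ≈ -2.6919)
(S - 103*187) + k = (-19167 - 103*187) - 28903/10737 = (-19167 - 19261) - 28903/10737 = -38428 - 28903/10737 = -412630339/10737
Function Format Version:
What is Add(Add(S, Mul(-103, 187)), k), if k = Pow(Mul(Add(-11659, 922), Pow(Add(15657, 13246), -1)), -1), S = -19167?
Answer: Rational(-412630339, 10737) ≈ -38431.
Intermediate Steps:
k = Rational(-28903, 10737) (k = Pow(Mul(-10737, Pow(28903, -1)), -1) = Pow(Mul(-10737, Rational(1, 28903)), -1) = Pow(Rational(-10737, 28903), -1) = Rational(-28903, 10737) ≈ -2.6919)
Add(Add(S, Mul(-103, 187)), k) = Add(Add(-19167, Mul(-103, 187)), Rational(-28903, 10737)) = Add(Add(-19167, -19261), Rational(-28903, 10737)) = Add(-38428, Rational(-28903, 10737)) = Rational(-412630339, 10737)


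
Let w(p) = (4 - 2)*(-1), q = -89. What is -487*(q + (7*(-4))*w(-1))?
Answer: 16071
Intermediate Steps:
w(p) = -2 (w(p) = 2*(-1) = -2)
-487*(q + (7*(-4))*w(-1)) = -487*(-89 + (7*(-4))*(-2)) = -487*(-89 - 28*(-2)) = -487*(-89 + 56) = -487*(-33) = 16071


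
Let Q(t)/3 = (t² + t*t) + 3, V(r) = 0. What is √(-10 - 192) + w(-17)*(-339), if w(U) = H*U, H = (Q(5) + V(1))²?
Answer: 145694403 + I*√202 ≈ 1.4569e+8 + 14.213*I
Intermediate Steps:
Q(t) = 9 + 6*t² (Q(t) = 3*((t² + t*t) + 3) = 3*((t² + t²) + 3) = 3*(2*t² + 3) = 3*(3 + 2*t²) = 9 + 6*t²)
H = 25281 (H = ((9 + 6*5²) + 0)² = ((9 + 6*25) + 0)² = ((9 + 150) + 0)² = (159 + 0)² = 159² = 25281)
w(U) = 25281*U
√(-10 - 192) + w(-17)*(-339) = √(-10 - 192) + (25281*(-17))*(-339) = √(-202) - 429777*(-339) = I*√202 + 145694403 = 145694403 + I*√202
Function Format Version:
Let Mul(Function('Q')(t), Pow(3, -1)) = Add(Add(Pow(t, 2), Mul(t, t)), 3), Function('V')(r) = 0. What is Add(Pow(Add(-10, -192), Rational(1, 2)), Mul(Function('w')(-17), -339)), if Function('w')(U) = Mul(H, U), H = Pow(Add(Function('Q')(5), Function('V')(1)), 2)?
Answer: Add(145694403, Mul(I, Pow(202, Rational(1, 2)))) ≈ Add(1.4569e+8, Mul(14.213, I))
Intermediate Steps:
Function('Q')(t) = Add(9, Mul(6, Pow(t, 2))) (Function('Q')(t) = Mul(3, Add(Add(Pow(t, 2), Mul(t, t)), 3)) = Mul(3, Add(Add(Pow(t, 2), Pow(t, 2)), 3)) = Mul(3, Add(Mul(2, Pow(t, 2)), 3)) = Mul(3, Add(3, Mul(2, Pow(t, 2)))) = Add(9, Mul(6, Pow(t, 2))))
H = 25281 (H = Pow(Add(Add(9, Mul(6, Pow(5, 2))), 0), 2) = Pow(Add(Add(9, Mul(6, 25)), 0), 2) = Pow(Add(Add(9, 150), 0), 2) = Pow(Add(159, 0), 2) = Pow(159, 2) = 25281)
Function('w')(U) = Mul(25281, U)
Add(Pow(Add(-10, -192), Rational(1, 2)), Mul(Function('w')(-17), -339)) = Add(Pow(Add(-10, -192), Rational(1, 2)), Mul(Mul(25281, -17), -339)) = Add(Pow(-202, Rational(1, 2)), Mul(-429777, -339)) = Add(Mul(I, Pow(202, Rational(1, 2))), 145694403) = Add(145694403, Mul(I, Pow(202, Rational(1, 2))))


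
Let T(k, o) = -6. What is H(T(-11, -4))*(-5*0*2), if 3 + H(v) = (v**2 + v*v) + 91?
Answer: 0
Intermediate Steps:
H(v) = 88 + 2*v**2 (H(v) = -3 + ((v**2 + v*v) + 91) = -3 + ((v**2 + v**2) + 91) = -3 + (2*v**2 + 91) = -3 + (91 + 2*v**2) = 88 + 2*v**2)
H(T(-11, -4))*(-5*0*2) = (88 + 2*(-6)**2)*(-5*0*2) = (88 + 2*36)*(0*2) = (88 + 72)*0 = 160*0 = 0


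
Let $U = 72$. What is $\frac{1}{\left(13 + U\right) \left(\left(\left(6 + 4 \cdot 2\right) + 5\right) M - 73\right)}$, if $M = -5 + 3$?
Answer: $- \frac{1}{9435} \approx -0.00010599$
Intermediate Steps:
$M = -2$
$\frac{1}{\left(13 + U\right) \left(\left(\left(6 + 4 \cdot 2\right) + 5\right) M - 73\right)} = \frac{1}{\left(13 + 72\right) \left(\left(\left(6 + 4 \cdot 2\right) + 5\right) \left(-2\right) - 73\right)} = \frac{1}{85 \left(\left(\left(6 + 8\right) + 5\right) \left(-2\right) - 73\right)} = \frac{1}{85 \left(\left(14 + 5\right) \left(-2\right) - 73\right)} = \frac{1}{85 \left(19 \left(-2\right) - 73\right)} = \frac{1}{85 \left(-38 - 73\right)} = \frac{1}{85 \left(-111\right)} = \frac{1}{-9435} = - \frac{1}{9435}$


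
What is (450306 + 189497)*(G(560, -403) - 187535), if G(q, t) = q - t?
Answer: -119369325316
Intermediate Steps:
(450306 + 189497)*(G(560, -403) - 187535) = (450306 + 189497)*((560 - 1*(-403)) - 187535) = 639803*((560 + 403) - 187535) = 639803*(963 - 187535) = 639803*(-186572) = -119369325316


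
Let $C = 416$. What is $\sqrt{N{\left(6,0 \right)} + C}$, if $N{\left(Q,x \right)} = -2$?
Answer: $3 \sqrt{46} \approx 20.347$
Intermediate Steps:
$\sqrt{N{\left(6,0 \right)} + C} = \sqrt{-2 + 416} = \sqrt{414} = 3 \sqrt{46}$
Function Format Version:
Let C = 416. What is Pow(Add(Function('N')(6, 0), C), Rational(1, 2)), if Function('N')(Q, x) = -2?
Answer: Mul(3, Pow(46, Rational(1, 2))) ≈ 20.347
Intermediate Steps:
Pow(Add(Function('N')(6, 0), C), Rational(1, 2)) = Pow(Add(-2, 416), Rational(1, 2)) = Pow(414, Rational(1, 2)) = Mul(3, Pow(46, Rational(1, 2)))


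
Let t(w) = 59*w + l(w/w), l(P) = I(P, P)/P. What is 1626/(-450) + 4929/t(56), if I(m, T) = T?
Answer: -105196/49575 ≈ -2.1220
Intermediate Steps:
l(P) = 1 (l(P) = P/P = 1)
t(w) = 1 + 59*w (t(w) = 59*w + 1 = 1 + 59*w)
1626/(-450) + 4929/t(56) = 1626/(-450) + 4929/(1 + 59*56) = 1626*(-1/450) + 4929/(1 + 3304) = -271/75 + 4929/3305 = -105196/49575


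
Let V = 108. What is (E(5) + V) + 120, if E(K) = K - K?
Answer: 228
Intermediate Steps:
E(K) = 0
(E(5) + V) + 120 = (0 + 108) + 120 = 108 + 120 = 228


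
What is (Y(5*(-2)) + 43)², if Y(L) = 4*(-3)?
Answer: 961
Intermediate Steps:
Y(L) = -12
(Y(5*(-2)) + 43)² = (-12 + 43)² = 31² = 961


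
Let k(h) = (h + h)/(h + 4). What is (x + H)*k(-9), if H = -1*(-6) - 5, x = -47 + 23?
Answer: -414/5 ≈ -82.800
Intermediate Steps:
k(h) = 2*h/(4 + h) (k(h) = (2*h)/(4 + h) = 2*h/(4 + h))
x = -24
H = 1 (H = 6 - 5 = 1)
(x + H)*k(-9) = (-24 + 1)*(2*(-9)/(4 - 9)) = -46*(-9)/(-5) = -46*(-9)*(-1)/5 = -23*18/5 = -414/5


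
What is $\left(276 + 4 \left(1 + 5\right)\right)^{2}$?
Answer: $90000$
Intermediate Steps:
$\left(276 + 4 \left(1 + 5\right)\right)^{2} = \left(276 + 4 \cdot 6\right)^{2} = \left(276 + 24\right)^{2} = 300^{2} = 90000$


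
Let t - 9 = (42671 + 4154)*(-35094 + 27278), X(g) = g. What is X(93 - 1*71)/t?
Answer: -22/365984191 ≈ -6.0112e-8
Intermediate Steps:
t = -365984191 (t = 9 + (42671 + 4154)*(-35094 + 27278) = 9 + 46825*(-7816) = 9 - 365984200 = -365984191)
X(93 - 1*71)/t = (93 - 1*71)/(-365984191) = (93 - 71)*(-1/365984191) = 22*(-1/365984191) = -22/365984191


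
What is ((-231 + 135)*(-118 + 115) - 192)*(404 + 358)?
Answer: 73152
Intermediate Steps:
((-231 + 135)*(-118 + 115) - 192)*(404 + 358) = (-96*(-3) - 192)*762 = (288 - 192)*762 = 96*762 = 73152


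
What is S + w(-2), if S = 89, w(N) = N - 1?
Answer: 86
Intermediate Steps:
w(N) = -1 + N
S + w(-2) = 89 + (-1 - 2) = 89 - 3 = 86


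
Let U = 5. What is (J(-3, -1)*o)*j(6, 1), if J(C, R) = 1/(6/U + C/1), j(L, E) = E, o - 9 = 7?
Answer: -80/9 ≈ -8.8889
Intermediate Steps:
o = 16 (o = 9 + 7 = 16)
J(C, R) = 1/(6/5 + C) (J(C, R) = 1/(6/5 + C/1) = 1/(6*(⅕) + C*1) = 1/(6/5 + C))
(J(-3, -1)*o)*j(6, 1) = ((5/(6 + 5*(-3)))*16)*1 = ((5/(6 - 15))*16)*1 = ((5/(-9))*16)*1 = ((5*(-⅑))*16)*1 = -5/9*16*1 = -80/9*1 = -80/9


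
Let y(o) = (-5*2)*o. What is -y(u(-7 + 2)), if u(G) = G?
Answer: -50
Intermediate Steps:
y(o) = -10*o
-y(u(-7 + 2)) = -(-10)*(-7 + 2) = -(-10)*(-5) = -1*50 = -50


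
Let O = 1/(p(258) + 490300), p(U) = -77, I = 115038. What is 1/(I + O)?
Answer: 490223/56394273475 ≈ 8.6928e-6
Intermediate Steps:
O = 1/490223 (O = 1/(-77 + 490300) = 1/490223 ≈ 2.0399e-6)
1/(I + O) = 1/(115038 + 1/490223) = 1/(56394273475/490223) = 490223/56394273475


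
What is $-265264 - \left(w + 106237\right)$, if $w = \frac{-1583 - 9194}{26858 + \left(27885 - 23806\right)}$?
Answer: $- \frac{11493115660}{30937} \approx -3.715 \cdot 10^{5}$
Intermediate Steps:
$w = - \frac{10777}{30937}$ ($w = - \frac{10777}{26858 + 4079} = - \frac{10777}{30937} \approx -0.34835$)
$-265264 - \left(w + 106237\right) = -265264 - \left(- \frac{10777}{30937} + 106237\right) = -265264 - \frac{3286643292}{30937} = - \frac{11493115660}{30937}$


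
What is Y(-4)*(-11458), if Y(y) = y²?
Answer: -183328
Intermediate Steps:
Y(-4)*(-11458) = (-4)²*(-11458) = 16*(-11458) = -183328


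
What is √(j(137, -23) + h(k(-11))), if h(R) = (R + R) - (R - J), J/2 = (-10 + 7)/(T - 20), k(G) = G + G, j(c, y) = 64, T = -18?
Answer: 3*√1691/19 ≈ 6.4929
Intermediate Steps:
k(G) = 2*G
J = 3/19 (J = 2*((-10 + 7)/(-18 - 20)) = 2*(-3/(-38)) = 2*(-3*(-1/38)) = 2*(3/38) = 3/19 ≈ 0.15789)
h(R) = 3/19 + R (h(R) = (R + R) - (R - 1*3/19) = 2*R - (R - 3/19) = 2*R - (-3/19 + R) = 2*R + (3/19 - R) = 3/19 + R)
√(j(137, -23) + h(k(-11))) = √(64 + (3/19 + 2*(-11))) = √(64 + (3/19 - 22)) = √(64 - 415/19) = √(801/19) = 3*√1691/19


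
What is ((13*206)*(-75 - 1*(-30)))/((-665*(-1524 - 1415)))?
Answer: -24102/390887 ≈ -0.061660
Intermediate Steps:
((13*206)*(-75 - 1*(-30)))/((-665*(-1524 - 1415))) = (2678*(-75 + 30))/((-665*(-2939))) = (2678*(-45))/1954435 = -120510*1/1954435 = -24102/390887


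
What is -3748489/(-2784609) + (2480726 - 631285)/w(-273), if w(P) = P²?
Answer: 201086710750/7686449043 ≈ 26.161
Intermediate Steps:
-3748489/(-2784609) + (2480726 - 631285)/w(-273) = -3748489/(-2784609) + (2480726 - 631285)/((-273)²) = -3748489*(-1/2784609) + 1849441/74529 = 3748489/2784609 + 1849441*(1/74529) = 3748489/2784609 + 1849441/74529 = 201086710750/7686449043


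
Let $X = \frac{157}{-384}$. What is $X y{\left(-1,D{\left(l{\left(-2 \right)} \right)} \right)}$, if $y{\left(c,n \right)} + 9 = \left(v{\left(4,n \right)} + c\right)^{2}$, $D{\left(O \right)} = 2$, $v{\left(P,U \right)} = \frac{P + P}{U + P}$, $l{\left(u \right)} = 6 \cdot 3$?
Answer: $\frac{785}{216} \approx 3.6343$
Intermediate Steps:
$l{\left(u \right)} = 18$
$v{\left(P,U \right)} = \frac{2 P}{P + U}$
$y{\left(c,n \right)} = -9 + \left(c + \frac{8}{4 + n}\right)^{2}$ ($y{\left(c,n \right)} = -9 + \left(2 \cdot 4 \frac{1}{4 + n} + c\right)^{2} = -9 + \left(\frac{8}{4 + n} + c\right)^{2} = -9 + \left(c + \frac{8}{4 + n}\right)^{2}$)
$X = - \frac{157}{384}$ ($X = 157 \left(- \frac{1}{384}\right) = - \frac{157}{384} \approx -0.40885$)
$X y{\left(-1,D{\left(l{\left(-2 \right)} \right)} \right)} = - \frac{157 \left(-9 + \left(-1 + \frac{8}{4 + 2}\right)^{2}\right)}{384} = - \frac{157 \left(-9 + \left(-1 + \frac{8}{6}\right)^{2}\right)}{384} = - \frac{157 \left(-9 + \left(-1 + 8 \cdot \frac{1}{6}\right)^{2}\right)}{384} = - \frac{157 \left(-9 + \left(-1 + \frac{4}{3}\right)^{2}\right)}{384} = - \frac{157 \left(-9 + \left(\frac{1}{3}\right)^{2}\right)}{384} = - \frac{157 \left(-9 + \frac{1}{9}\right)}{384} = \left(- \frac{157}{384}\right) \left(- \frac{80}{9}\right) = \frac{785}{216}$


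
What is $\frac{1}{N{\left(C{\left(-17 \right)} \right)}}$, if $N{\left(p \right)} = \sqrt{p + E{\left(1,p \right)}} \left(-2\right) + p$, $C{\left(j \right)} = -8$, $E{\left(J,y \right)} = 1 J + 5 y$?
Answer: $\frac{i}{2 \left(\sqrt{47} - 4 i\right)} \approx -0.031746 + 0.05441 i$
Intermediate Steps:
$E{\left(J,y \right)} = J + 5 y$
$N{\left(p \right)} = p - 2 \sqrt{1 + 6 p}$ ($N{\left(p \right)} = \sqrt{p + \left(1 + 5 p\right)} \left(-2\right) + p = \sqrt{1 + 6 p} \left(-2\right) + p = - 2 \sqrt{1 + 6 p} + p = p - 2 \sqrt{1 + 6 p}$)
$\frac{1}{N{\left(C{\left(-17 \right)} \right)}} = \frac{1}{-8 - 2 \sqrt{1 + 6 \left(-8\right)}} = \frac{1}{-8 - 2 \sqrt{1 - 48}} = \frac{1}{-8 - 2 \sqrt{-47}} = \frac{1}{-8 - 2 i \sqrt{47}}$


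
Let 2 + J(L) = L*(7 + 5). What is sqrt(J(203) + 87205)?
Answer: sqrt(89639) ≈ 299.40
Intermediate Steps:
J(L) = -2 + 12*L (J(L) = -2 + L*(7 + 5) = -2 + L*12 = -2 + 12*L)
sqrt(J(203) + 87205) = sqrt((-2 + 12*203) + 87205) = sqrt((-2 + 2436) + 87205) = sqrt(2434 + 87205) = sqrt(89639)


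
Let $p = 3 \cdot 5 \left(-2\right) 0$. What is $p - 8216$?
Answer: $-8216$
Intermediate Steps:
$p = 0$ ($p = 3 \left(-10\right) 0 = \left(-30\right) 0 = 0$)
$p - 8216 = 0 - 8216 = -8216$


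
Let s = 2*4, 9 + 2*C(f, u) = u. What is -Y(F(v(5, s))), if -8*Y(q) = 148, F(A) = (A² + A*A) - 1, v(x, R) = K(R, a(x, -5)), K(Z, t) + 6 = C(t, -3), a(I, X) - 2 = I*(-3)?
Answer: 37/2 ≈ 18.500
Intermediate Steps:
a(I, X) = 2 - 3*I (a(I, X) = 2 + I*(-3) = 2 - 3*I)
C(f, u) = -9/2 + u/2
s = 8
K(Z, t) = -12 (K(Z, t) = -6 + (-9/2 + (½)*(-3)) = -6 + (-9/2 - 3/2) = -6 - 6 = -12)
v(x, R) = -12
F(A) = -1 + 2*A² (F(A) = (A² + A²) - 1 = 2*A² - 1 = -1 + 2*A²)
Y(q) = -37/2 (Y(q) = -⅛*148 = -37/2)
-Y(F(v(5, s))) = -1*(-37/2) = 37/2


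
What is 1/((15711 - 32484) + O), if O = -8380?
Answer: -1/25153 ≈ -3.9757e-5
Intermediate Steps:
1/((15711 - 32484) + O) = 1/((15711 - 32484) - 8380) = 1/(-16773 - 8380) = 1/(-25153) = -1/25153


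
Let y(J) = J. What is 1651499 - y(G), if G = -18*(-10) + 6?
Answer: 1651313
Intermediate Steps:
G = 186 (G = 180 + 6 = 186)
1651499 - y(G) = 1651499 - 1*186 = 1651499 - 186 = 1651313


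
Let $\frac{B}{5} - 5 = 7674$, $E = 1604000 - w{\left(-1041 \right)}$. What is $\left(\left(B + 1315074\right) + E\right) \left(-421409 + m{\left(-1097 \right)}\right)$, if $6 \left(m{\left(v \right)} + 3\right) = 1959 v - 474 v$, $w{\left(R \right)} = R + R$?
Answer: $- \frac{4101461198289}{2} \approx -2.0507 \cdot 10^{12}$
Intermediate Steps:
$w{\left(R \right)} = 2 R$
$E = 1606082$ ($E = 1604000 - 2 \left(-1041\right) = 1604000 - -2082 = 1604000 + 2082 = 1606082$)
$B = 38395$ ($B = 25 + 5 \cdot 7674 = 25 + 38370 = 38395$)
$m{\left(v \right)} = -3 + \frac{495 v}{2}$ ($m{\left(v \right)} = -3 + \frac{1959 v - 474 v}{6} = -3 + \frac{1485 v}{6} = -3 + \frac{495 v}{2}$)
$\left(\left(B + 1315074\right) + E\right) \left(-421409 + m{\left(-1097 \right)}\right) = \left(\left(38395 + 1315074\right) + 1606082\right) \left(-421409 + \left(-3 + \frac{495}{2} \left(-1097\right)\right)\right) = \left(1353469 + 1606082\right) \left(-421409 - \frac{543021}{2}\right) = 2959551 \left(-421409 - \frac{543021}{2}\right) = 2959551 \left(- \frac{1385839}{2}\right) = - \frac{4101461198289}{2}$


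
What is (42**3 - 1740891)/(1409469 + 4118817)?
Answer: -555601/1842762 ≈ -0.30150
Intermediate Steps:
(42**3 - 1740891)/(1409469 + 4118817) = (74088 - 1740891)/5528286 = -1666803*1/5528286 = -555601/1842762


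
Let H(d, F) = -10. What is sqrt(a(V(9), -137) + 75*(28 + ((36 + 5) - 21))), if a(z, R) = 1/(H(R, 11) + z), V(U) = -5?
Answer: sqrt(809985)/15 ≈ 59.999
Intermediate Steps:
a(z, R) = 1/(-10 + z)
sqrt(a(V(9), -137) + 75*(28 + ((36 + 5) - 21))) = sqrt(1/(-10 - 5) + 75*(28 + ((36 + 5) - 21))) = sqrt(1/(-15) + 75*(28 + (41 - 21))) = sqrt(-1/15 + 75*(28 + 20)) = sqrt(-1/15 + 75*48) = sqrt(-1/15 + 3600) = sqrt(53999/15) = sqrt(809985)/15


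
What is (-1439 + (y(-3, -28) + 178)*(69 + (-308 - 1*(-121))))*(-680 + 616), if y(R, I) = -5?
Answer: 1398592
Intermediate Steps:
(-1439 + (y(-3, -28) + 178)*(69 + (-308 - 1*(-121))))*(-680 + 616) = (-1439 + (-5 + 178)*(69 + (-308 - 1*(-121))))*(-680 + 616) = (-1439 + 173*(69 + (-308 + 121)))*(-64) = (-1439 + 173*(69 - 187))*(-64) = (-1439 + 173*(-118))*(-64) = (-1439 - 20414)*(-64) = -21853*(-64) = 1398592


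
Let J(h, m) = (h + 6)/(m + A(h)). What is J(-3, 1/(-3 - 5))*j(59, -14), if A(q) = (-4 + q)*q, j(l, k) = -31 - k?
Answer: -408/167 ≈ -2.4431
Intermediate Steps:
A(q) = q*(-4 + q)
J(h, m) = (6 + h)/(m + h*(-4 + h)) (J(h, m) = (h + 6)/(m + h*(-4 + h)) = (6 + h)/(m + h*(-4 + h)))
J(-3, 1/(-3 - 5))*j(59, -14) = ((6 - 3)/(1/(-3 - 5) - 3*(-4 - 3)))*(-31 - 1*(-14)) = (3/(1/(-8) - 3*(-7)))*(-31 + 14) = (3/(-⅛ + 21))*(-17) = (3/(167/8))*(-17) = ((8/167)*3)*(-17) = (24/167)*(-17) = -408/167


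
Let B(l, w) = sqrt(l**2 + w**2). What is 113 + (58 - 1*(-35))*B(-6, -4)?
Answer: 113 + 186*sqrt(13) ≈ 783.63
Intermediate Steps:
113 + (58 - 1*(-35))*B(-6, -4) = 113 + (58 - 1*(-35))*sqrt((-6)**2 + (-4)**2) = 113 + (58 + 35)*sqrt(36 + 16) = 113 + 93*sqrt(52) = 113 + 93*(2*sqrt(13)) = 113 + 186*sqrt(13)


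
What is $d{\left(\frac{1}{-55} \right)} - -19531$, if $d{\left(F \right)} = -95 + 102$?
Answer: $19538$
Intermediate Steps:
$d{\left(F \right)} = 7$
$d{\left(\frac{1}{-55} \right)} - -19531 = 7 - -19531 = 7 + 19531 = 19538$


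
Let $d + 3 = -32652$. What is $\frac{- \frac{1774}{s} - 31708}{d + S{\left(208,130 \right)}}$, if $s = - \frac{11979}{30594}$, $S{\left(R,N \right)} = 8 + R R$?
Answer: $- \frac{108518792}{42393681} \approx -2.5598$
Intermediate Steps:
$d = -32655$ ($d = -3 - 32652 = -32655$)
$S{\left(R,N \right)} = 8 + R^{2}$
$s = - \frac{3993}{10198}$ ($s = \left(-11979\right) \frac{1}{30594} = - \frac{3993}{10198} \approx -0.39155$)
$\frac{- \frac{1774}{s} - 31708}{d + S{\left(208,130 \right)}} = \frac{- \frac{1774}{- \frac{3993}{10198}} - 31708}{-32655 + \left(8 + 208^{2}\right)} = \frac{\left(-1774\right) \left(- \frac{10198}{3993}\right) - 31708}{-32655 + \left(8 + 43264\right)} = \frac{\frac{18091252}{3993} - 31708}{-32655 + 43272} = - \frac{108518792}{3993 \cdot 10617} = \left(- \frac{108518792}{3993}\right) \frac{1}{10617} = - \frac{108518792}{42393681}$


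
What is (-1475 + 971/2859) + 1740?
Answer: 758606/2859 ≈ 265.34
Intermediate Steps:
(-1475 + 971/2859) + 1740 = -4216054/2859 + 1740 = 758606/2859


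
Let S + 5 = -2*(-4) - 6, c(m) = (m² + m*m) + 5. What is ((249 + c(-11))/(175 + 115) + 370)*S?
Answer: -161694/145 ≈ -1115.1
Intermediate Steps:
c(m) = 5 + 2*m² (c(m) = (m² + m²) + 5 = 2*m² + 5 = 5 + 2*m²)
S = -3 (S = -5 + (-2*(-4) - 6) = -5 + (8 - 6) = -5 + 2 = -3)
((249 + c(-11))/(175 + 115) + 370)*S = ((249 + (5 + 2*(-11)²))/(175 + 115) + 370)*(-3) = ((249 + (5 + 2*121))/290 + 370)*(-3) = ((249 + (5 + 242))*(1/290) + 370)*(-3) = ((249 + 247)*(1/290) + 370)*(-3) = (496*(1/290) + 370)*(-3) = (248/145 + 370)*(-3) = (53898/145)*(-3) = -161694/145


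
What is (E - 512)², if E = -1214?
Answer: 2979076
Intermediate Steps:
(E - 512)² = (-1214 - 512)² = (-1726)² = 2979076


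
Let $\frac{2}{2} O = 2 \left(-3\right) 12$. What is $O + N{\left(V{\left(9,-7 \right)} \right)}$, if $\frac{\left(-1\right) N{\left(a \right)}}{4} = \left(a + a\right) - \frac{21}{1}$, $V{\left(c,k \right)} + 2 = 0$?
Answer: $28$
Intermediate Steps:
$V{\left(c,k \right)} = -2$ ($V{\left(c,k \right)} = -2 + 0 = -2$)
$O = -72$ ($O = 2 \left(-3\right) 12 = \left(-6\right) 12 = -72$)
$N{\left(a \right)} = 84 - 8 a$ ($N{\left(a \right)} = - 4 \left(\left(a + a\right) - \frac{21}{1}\right) = - 4 \left(2 a - 21\right) = - 4 \left(-21 + 2 a\right) = 84 - 8 a$)
$O + N{\left(V{\left(9,-7 \right)} \right)} = -72 + \left(84 - -16\right) = -72 + \left(84 + 16\right) = -72 + 100 = 28$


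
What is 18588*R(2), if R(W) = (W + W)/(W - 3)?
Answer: -74352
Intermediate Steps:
R(W) = 2*W/(-3 + W) (R(W) = (2*W)/(-3 + W) = 2*W/(-3 + W))
18588*R(2) = 18588*(2*2/(-3 + 2)) = 18588*(2*2/(-1)) = 18588*(2*2*(-1)) = 18588*(-4) = -74352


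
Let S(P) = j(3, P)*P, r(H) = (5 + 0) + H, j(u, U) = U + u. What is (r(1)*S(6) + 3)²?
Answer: 106929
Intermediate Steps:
r(H) = 5 + H
S(P) = P*(3 + P) (S(P) = (P + 3)*P = (3 + P)*P = P*(3 + P))
(r(1)*S(6) + 3)² = ((5 + 1)*(6*(3 + 6)) + 3)² = (6*(6*9) + 3)² = (6*54 + 3)² = (324 + 3)² = 327² = 106929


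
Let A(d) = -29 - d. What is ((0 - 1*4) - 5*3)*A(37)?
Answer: 1254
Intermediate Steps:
((0 - 1*4) - 5*3)*A(37) = ((0 - 1*4) - 5*3)*(-29 - 1*37) = ((0 - 4) - 15)*(-29 - 37) = (-4 - 15)*(-66) = -19*(-66) = 1254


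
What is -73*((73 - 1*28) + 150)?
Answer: -14235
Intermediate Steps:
-73*((73 - 1*28) + 150) = -73*((73 - 28) + 150) = -73*(45 + 150) = -73*195 = -14235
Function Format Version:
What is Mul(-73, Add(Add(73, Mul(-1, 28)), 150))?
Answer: -14235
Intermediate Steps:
Mul(-73, Add(Add(73, Mul(-1, 28)), 150)) = Mul(-73, Add(Add(73, -28), 150)) = Mul(-73, Add(45, 150)) = Mul(-73, 195) = -14235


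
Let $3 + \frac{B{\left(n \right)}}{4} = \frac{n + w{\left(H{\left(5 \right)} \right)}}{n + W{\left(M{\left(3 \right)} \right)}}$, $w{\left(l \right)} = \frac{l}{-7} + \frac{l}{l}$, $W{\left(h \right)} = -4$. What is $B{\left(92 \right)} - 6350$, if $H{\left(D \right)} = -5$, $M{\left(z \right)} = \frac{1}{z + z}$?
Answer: $- \frac{489546}{77} \approx -6357.7$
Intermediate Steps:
$M{\left(z \right)} = \frac{1}{2 z}$
$w{\left(l \right)} = 1 - \frac{l}{7}$ ($w{\left(l \right)} = l \left(- \frac{1}{7}\right) + 1 = - \frac{l}{7} + 1 = 1 - \frac{l}{7}$)
$B{\left(n \right)} = -12 + \frac{4 \left(\frac{12}{7} + n\right)}{-4 + n}$ ($B{\left(n \right)} = -12 + 4 \frac{n + \left(1 - - \frac{5}{7}\right)}{n - 4} = -12 + 4 \frac{n + \left(1 + \frac{5}{7}\right)}{-4 + n} = -12 + 4 \frac{n + \frac{12}{7}}{-4 + n} = -12 + 4 \frac{\frac{12}{7} + n}{-4 + n} = -12 + \frac{4 \left(\frac{12}{7} + n\right)}{-4 + n}$)
$B{\left(92 \right)} - 6350 = \frac{8 \left(48 - 644\right)}{7 \left(-4 + 92\right)} - 6350 = \frac{8 \left(48 - 644\right)}{7 \cdot 88} - 6350 = \frac{8}{7} \cdot \frac{1}{88} \left(-596\right) - 6350 = - \frac{596}{77} - 6350 = - \frac{489546}{77}$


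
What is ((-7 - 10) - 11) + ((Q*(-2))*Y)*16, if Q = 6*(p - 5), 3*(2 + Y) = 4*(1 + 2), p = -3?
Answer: 3044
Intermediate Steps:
Y = 2 (Y = -2 + (4*(1 + 2))/3 = -2 + (4*3)/3 = -2 + (⅓)*12 = -2 + 4 = 2)
Q = -48 (Q = 6*(-3 - 5) = 6*(-8) = -48)
((-7 - 10) - 11) + ((Q*(-2))*Y)*16 = ((-7 - 10) - 11) + (-48*(-2)*2)*16 = (-17 - 11) + (96*2)*16 = -28 + 192*16 = -28 + 3072 = 3044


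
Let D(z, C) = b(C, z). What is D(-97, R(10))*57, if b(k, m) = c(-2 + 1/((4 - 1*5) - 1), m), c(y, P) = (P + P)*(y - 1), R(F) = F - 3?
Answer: 38703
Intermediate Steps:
R(F) = -3 + F
c(y, P) = 2*P*(-1 + y) (c(y, P) = (2*P)*(-1 + y) = 2*P*(-1 + y))
b(k, m) = -7*m (b(k, m) = 2*m*(-1 + (-2 + 1/((4 - 1*5) - 1))) = 2*m*(-1 + (-2 + 1/((4 - 5) - 1))) = 2*m*(-1 + (-2 + 1/(-1 - 1))) = 2*m*(-1 + (-2 + 1/(-2))) = 2*m*(-1 + (-2 - ½)) = 2*m*(-1 - 5/2) = 2*m*(-7/2) = -7*m)
D(z, C) = -7*z
D(-97, R(10))*57 = -7*(-97)*57 = 679*57 = 38703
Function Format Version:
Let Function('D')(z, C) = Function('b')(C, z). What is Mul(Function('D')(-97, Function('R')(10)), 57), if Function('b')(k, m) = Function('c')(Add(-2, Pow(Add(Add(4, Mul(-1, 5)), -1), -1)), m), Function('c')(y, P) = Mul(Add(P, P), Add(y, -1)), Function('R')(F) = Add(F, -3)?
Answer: 38703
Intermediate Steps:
Function('R')(F) = Add(-3, F)
Function('c')(y, P) = Mul(2, P, Add(-1, y)) (Function('c')(y, P) = Mul(Mul(2, P), Add(-1, y)) = Mul(2, P, Add(-1, y)))
Function('b')(k, m) = Mul(-7, m) (Function('b')(k, m) = Mul(2, m, Add(-1, Add(-2, Pow(Add(Add(4, Mul(-1, 5)), -1), -1)))) = Mul(2, m, Add(-1, Add(-2, Pow(Add(Add(4, -5), -1), -1)))) = Mul(2, m, Add(-1, Add(-2, Pow(Add(-1, -1), -1)))) = Mul(2, m, Add(-1, Add(-2, Pow(-2, -1)))) = Mul(2, m, Add(-1, Add(-2, Rational(-1, 2)))) = Mul(2, m, Add(-1, Rational(-5, 2))) = Mul(2, m, Rational(-7, 2)) = Mul(-7, m))
Function('D')(z, C) = Mul(-7, z)
Mul(Function('D')(-97, Function('R')(10)), 57) = Mul(Mul(-7, -97), 57) = Mul(679, 57) = 38703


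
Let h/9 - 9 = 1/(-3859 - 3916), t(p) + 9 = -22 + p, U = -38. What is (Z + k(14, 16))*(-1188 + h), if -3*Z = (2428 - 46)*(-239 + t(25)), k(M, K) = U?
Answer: -1673979807528/7775 ≈ -2.1530e+8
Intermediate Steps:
t(p) = -31 + p (t(p) = -9 + (-22 + p) = -31 + p)
h = 629766/7775 (h = 81 + 9/(-3859 - 3916) = 81 + 9/(-7775) = 81 + 9*(-1/7775) = 81 - 9/7775 = 629766/7775 ≈ 80.999)
k(M, K) = -38
Z = 194530 (Z = -(2428 - 46)*(-239 + (-31 + 25))/3 = -794*(-239 - 6) = -794*(-245) = -⅓*(-583590) = 194530)
(Z + k(14, 16))*(-1188 + h) = (194530 - 38)*(-1188 + 629766/7775) = 194492*(-8606934/7775) = -1673979807528/7775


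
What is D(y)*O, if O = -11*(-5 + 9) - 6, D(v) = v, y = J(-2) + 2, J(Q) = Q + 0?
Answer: 0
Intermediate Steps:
J(Q) = Q
y = 0 (y = -2 + 2 = 0)
O = -50 (O = -11*4 - 6 = -44 - 6 = -50)
D(y)*O = 0*(-50) = 0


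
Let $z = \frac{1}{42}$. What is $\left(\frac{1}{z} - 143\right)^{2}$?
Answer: $10201$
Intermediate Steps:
$z = \frac{1}{42} \approx 0.02381$
$\left(\frac{1}{z} - 143\right)^{2} = \left(\frac{1}{\frac{1}{42}} - 143\right)^{2} = \left(42 - 143\right)^{2} = \left(-101\right)^{2} = 10201$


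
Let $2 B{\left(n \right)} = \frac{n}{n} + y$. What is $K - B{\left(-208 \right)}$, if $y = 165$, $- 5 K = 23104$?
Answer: $- \frac{23519}{5} \approx -4703.8$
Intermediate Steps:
$K = - \frac{23104}{5}$ ($K = \left(- \frac{1}{5}\right) 23104 = - \frac{23104}{5} \approx -4620.8$)
$B{\left(n \right)} = 83$ ($B{\left(n \right)} = \frac{\frac{n}{n} + 165}{2} = \frac{1 + 165}{2} = \frac{1}{2} \cdot 166 = 83$)
$K - B{\left(-208 \right)} = - \frac{23104}{5} - 83 = - \frac{23519}{5}$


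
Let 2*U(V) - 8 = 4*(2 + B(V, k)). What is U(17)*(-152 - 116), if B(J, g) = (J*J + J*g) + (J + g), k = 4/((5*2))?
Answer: -850096/5 ≈ -1.7002e+5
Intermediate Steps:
k = ⅖ (k = 4/10 = 4*(⅒) = ⅖ ≈ 0.40000)
B(J, g) = J + g + J² + J*g (B(J, g) = (J² + J*g) + (J + g) = J + g + J² + J*g)
U(V) = 44/5 + 2*V² + 14*V/5 (U(V) = 4 + (4*(2 + (V + ⅖ + V² + V*(⅖))))/2 = 4 + (4*(2 + (V + ⅖ + V² + 2*V/5)))/2 = 4 + (4*(2 + (⅖ + V² + 7*V/5)))/2 = 4 + (4*(12/5 + V² + 7*V/5))/2 = 4 + (48/5 + 4*V² + 28*V/5)/2 = 4 + (24/5 + 2*V² + 14*V/5) = 44/5 + 2*V² + 14*V/5)
U(17)*(-152 - 116) = (44/5 + 2*17² + (14/5)*17)*(-152 - 116) = (44/5 + 2*289 + 238/5)*(-268) = (44/5 + 578 + 238/5)*(-268) = (3172/5)*(-268) = -850096/5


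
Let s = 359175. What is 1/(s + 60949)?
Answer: 1/420124 ≈ 2.3802e-6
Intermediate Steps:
1/(s + 60949) = 1/(359175 + 60949) = 1/420124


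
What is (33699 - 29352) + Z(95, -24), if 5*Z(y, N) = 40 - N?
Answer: 21799/5 ≈ 4359.8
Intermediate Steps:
Z(y, N) = 8 - N/5 (Z(y, N) = (40 - N)/5 = 8 - N/5)
(33699 - 29352) + Z(95, -24) = (33699 - 29352) + (8 - ⅕*(-24)) = 4347 + (8 + 24/5) = 4347 + 64/5 = 21799/5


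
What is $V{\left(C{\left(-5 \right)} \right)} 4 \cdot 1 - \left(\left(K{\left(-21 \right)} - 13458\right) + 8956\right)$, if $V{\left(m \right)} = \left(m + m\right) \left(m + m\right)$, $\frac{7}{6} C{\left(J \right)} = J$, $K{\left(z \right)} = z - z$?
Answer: $\frac{234998}{49} \approx 4795.9$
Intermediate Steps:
$K{\left(z \right)} = 0$
$C{\left(J \right)} = \frac{6 J}{7}$
$V{\left(m \right)} = 4 m^{2}$ ($V{\left(m \right)} = 2 m 2 m = 4 m^{2}$)
$V{\left(C{\left(-5 \right)} \right)} 4 \cdot 1 - \left(\left(K{\left(-21 \right)} - 13458\right) + 8956\right) = 4 \left(\frac{6}{7} \left(-5\right)\right)^{2} \cdot 4 \cdot 1 - \left(\left(0 - 13458\right) + 8956\right) = 4 \left(- \frac{30}{7}\right)^{2} \cdot 4 \cdot 1 - \left(-13458 + 8956\right) = 4 \cdot \frac{900}{49} \cdot 4 \cdot 1 - -4502 = \frac{3600}{49} \cdot 4 \cdot 1 + 4502 = \frac{14400}{49} \cdot 1 + 4502 = \frac{14400}{49} + 4502 = \frac{234998}{49}$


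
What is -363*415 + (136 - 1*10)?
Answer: -150519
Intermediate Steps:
-363*415 + (136 - 1*10) = -150645 + (136 - 10) = -150645 + 126 = -150519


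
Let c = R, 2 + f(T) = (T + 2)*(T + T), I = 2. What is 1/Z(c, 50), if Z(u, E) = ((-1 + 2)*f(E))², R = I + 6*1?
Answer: 1/27019204 ≈ 3.7011e-8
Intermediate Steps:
f(T) = -2 + 2*T*(2 + T) (f(T) = -2 + (T + 2)*(T + T) = -2 + (2 + T)*(2*T) = -2 + 2*T*(2 + T))
R = 8 (R = 2 + 6*1 = 2 + 6 = 8)
c = 8
Z(u, E) = (-2 + 2*E² + 4*E)² (Z(u, E) = ((-1 + 2)*(-2 + 2*E² + 4*E))² = (1*(-2 + 2*E² + 4*E))² = (-2 + 2*E² + 4*E)²)
1/Z(c, 50) = 1/(4*(-1 + 50² + 2*50)²) = 1/(4*(-1 + 2500 + 100)²) = 1/(4*2599²) = 1/(4*6754801) = 1/27019204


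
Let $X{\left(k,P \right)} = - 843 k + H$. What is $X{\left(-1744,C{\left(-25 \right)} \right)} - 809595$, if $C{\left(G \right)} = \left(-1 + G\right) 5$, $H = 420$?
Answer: $661017$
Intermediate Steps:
$C{\left(G \right)} = -5 + 5 G$
$X{\left(k,P \right)} = 420 - 843 k$ ($X{\left(k,P \right)} = - 843 k + 420 = 420 - 843 k$)
$X{\left(-1744,C{\left(-25 \right)} \right)} - 809595 = \left(420 - -1470192\right) - 809595 = \left(420 + 1470192\right) - 809595 = 1470612 - 809595 = 661017$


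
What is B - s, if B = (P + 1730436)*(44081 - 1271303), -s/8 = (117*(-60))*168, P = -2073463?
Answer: 420960846114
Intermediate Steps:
s = 9434880 (s = -8*117*(-60)*168 = -(-56160)*168 = -8*(-1179360) = 9434880)
B = 420970280994 (B = (-2073463 + 1730436)*(44081 - 1271303) = -343027*(-1227222) = 420970280994)
B - s = 420970280994 - 1*9434880 = 420970280994 - 9434880 = 420960846114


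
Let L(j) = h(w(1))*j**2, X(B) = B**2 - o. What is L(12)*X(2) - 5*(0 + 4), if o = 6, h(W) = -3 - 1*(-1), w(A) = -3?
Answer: 556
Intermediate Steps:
h(W) = -2 (h(W) = -3 + 1 = -2)
X(B) = -6 + B**2 (X(B) = B**2 - 1*6 = B**2 - 6 = -6 + B**2)
L(j) = -2*j**2
L(12)*X(2) - 5*(0 + 4) = (-2*12**2)*(-6 + 2**2) - 5*(0 + 4) = (-2*144)*(-6 + 4) - 5*4 = -288*(-2) - 20 = 576 - 20 = 556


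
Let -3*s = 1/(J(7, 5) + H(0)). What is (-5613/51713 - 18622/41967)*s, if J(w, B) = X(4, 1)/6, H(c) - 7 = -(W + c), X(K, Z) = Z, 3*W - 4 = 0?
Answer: 2397120514/75958381485 ≈ 0.031558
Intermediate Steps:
W = 4/3 (W = 4/3 + (⅓)*0 = 4/3 + 0 = 4/3 ≈ 1.3333)
H(c) = 17/3 - c (H(c) = 7 - (4/3 + c) = 7 + (-4/3 - c) = 17/3 - c)
J(w, B) = ⅙ (J(w, B) = 1/6 = 1*(⅙) = ⅙)
s = -2/35 (s = -1/(3*(⅙ + (17/3 - 1*0))) = -1/(3*(⅙ + (17/3 + 0))) = -1/(3*(⅙ + 17/3)) = -1/(3*35/6) = -⅓*6/35 = -2/35 ≈ -0.057143)
(-5613/51713 - 18622/41967)*s = (-5613/51713 - 18622/41967)*(-2/35) = -1198560257/2170239471*(-2/35) = 2397120514/75958381485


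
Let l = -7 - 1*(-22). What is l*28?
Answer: 420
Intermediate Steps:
l = 15 (l = -7 + 22 = 15)
l*28 = 15*28 = 420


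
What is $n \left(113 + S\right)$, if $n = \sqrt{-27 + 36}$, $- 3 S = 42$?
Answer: $297$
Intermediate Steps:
$S = -14$ ($S = \left(- \frac{1}{3}\right) 42 = -14$)
$n = 3$ ($n = \sqrt{9} = 3$)
$n \left(113 + S\right) = 3 \left(113 - 14\right) = 3 \cdot 99 = 297$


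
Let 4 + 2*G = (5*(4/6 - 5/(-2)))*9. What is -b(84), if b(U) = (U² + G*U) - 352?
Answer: -12521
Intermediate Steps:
G = 277/4 (G = -2 + ((5*(4/6 - 5/(-2)))*9)/2 = -2 + ((5*(4*(⅙) - 5*(-½)))*9)/2 = -2 + ((5*(⅔ + 5/2))*9)/2 = -2 + ((5*(19/6))*9)/2 = -2 + ((95/6)*9)/2 = -2 + (½)*(285/2) = -2 + 285/4 = 277/4 ≈ 69.250)
b(U) = -352 + U² + 277*U/4 (b(U) = (U² + 277*U/4) - 352 = -352 + U² + 277*U/4)
-b(84) = -(-352 + 84² + (277/4)*84) = -(-352 + 7056 + 5817) = -1*12521 = -12521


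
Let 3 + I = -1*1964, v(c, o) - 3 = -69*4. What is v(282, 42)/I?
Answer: 39/281 ≈ 0.13879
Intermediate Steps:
v(c, o) = -273 (v(c, o) = 3 - 69*4 = 3 - 276 = -273)
I = -1967 (I = -3 - 1*1964 = -3 - 1964 = -1967)
v(282, 42)/I = -273/(-1967) = -273*(-1/1967) = 39/281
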